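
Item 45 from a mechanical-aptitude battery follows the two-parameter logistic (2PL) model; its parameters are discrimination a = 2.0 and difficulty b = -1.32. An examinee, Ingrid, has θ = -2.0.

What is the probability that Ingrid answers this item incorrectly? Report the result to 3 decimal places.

0.796

P(θ) = 1 / (1 + exp(−a(θ − b)))
Exponent: 2.0 × (-2.0 − (-1.32)) = -1.3600
1/(1 + e^{1.3600}) = 0.2042
P(incorrect) = 1 − 0.2042 = 0.7958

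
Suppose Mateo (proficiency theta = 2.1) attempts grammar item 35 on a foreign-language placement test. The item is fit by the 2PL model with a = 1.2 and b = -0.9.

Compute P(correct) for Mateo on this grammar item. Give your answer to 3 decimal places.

0.973

P(theta) = 1 / (1 + exp(−a(theta − b)))
Exponent: 1.2 × (2.1 − (-0.9)) = 3.6000
1/(1 + e^{-3.6000}) = 0.9734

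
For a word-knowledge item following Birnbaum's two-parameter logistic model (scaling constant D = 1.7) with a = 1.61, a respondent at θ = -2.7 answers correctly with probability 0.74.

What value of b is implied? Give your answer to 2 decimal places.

-3.08

P(θ) = 1 / (1 + exp(−D·a(θ − b)))
logit(0.74) = ln(0.74/0.26) = 1.0460
b = θ − logit/(1.7·a) = -2.7 − 1.0460/2.7370 = -3.0822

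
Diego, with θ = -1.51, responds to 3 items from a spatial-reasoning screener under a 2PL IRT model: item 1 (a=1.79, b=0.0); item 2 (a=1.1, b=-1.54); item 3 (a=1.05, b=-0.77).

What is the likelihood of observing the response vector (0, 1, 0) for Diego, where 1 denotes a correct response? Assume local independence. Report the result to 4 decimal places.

0.3263

P(θ) = 1 / (1 + exp(−a(θ − b)))
P_1 = 1/(1+e^{2.7029}) = 0.0628
P_2 = 1/(1+e^{-0.0330}) = 0.5082
P_3 = 1/(1+e^{0.7770}) = 0.3150
L = (1−P_1) × P_2 × (1−P_3) = 0.9372 × 0.5082 × 0.6850 = 0.32630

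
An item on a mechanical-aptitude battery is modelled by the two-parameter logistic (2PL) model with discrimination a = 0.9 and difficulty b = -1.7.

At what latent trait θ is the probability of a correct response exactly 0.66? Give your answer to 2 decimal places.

-0.96

P(θ) = 1 / (1 + exp(−a(θ − b)))
logit = ln(0.6600/0.3400) = 0.6633
θ = b + logit/(a) = -1.7 + 0.6633/0.9000 = -0.9630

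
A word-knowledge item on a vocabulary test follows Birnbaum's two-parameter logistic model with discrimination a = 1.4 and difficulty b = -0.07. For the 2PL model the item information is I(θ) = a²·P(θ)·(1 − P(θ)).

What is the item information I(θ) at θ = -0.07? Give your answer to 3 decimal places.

P = 1/(1+e^{0.0000}) = 0.5000
P(1−P) = 0.5000 × 0.5000 = 0.2500
I = a² × P(1−P) = 1.4² × 0.2500 = 0.49000

0.490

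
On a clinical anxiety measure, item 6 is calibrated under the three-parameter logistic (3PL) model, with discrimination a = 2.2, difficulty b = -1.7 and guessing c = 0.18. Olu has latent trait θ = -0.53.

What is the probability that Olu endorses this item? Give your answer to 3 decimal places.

0.942

P(θ) = c + (1 − c) · 1 / (1 + exp(−a(θ − b)))
Exponent: 2.2 × (-0.53 − (-1.7)) = 2.5740
1/(1 + e^{-2.5740}) = 0.9292
P = 0.18 + 0.82 × 0.9292 = 0.9419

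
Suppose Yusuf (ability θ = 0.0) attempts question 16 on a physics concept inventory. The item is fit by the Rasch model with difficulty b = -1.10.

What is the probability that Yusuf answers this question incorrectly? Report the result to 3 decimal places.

0.250

P(θ) = 1 / (1 + exp(−(θ − b)))
Exponent: (0.0 − (-1.10)) = 1.1000
1/(1 + e^{-1.1000}) = 0.7503
P = 0.7503
P(incorrect) = 1 − 0.7503 = 0.2497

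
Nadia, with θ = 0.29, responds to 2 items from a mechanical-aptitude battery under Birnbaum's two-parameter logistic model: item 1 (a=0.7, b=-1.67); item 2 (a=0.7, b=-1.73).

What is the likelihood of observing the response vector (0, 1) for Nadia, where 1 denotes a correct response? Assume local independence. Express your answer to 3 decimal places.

P(θ) = 1 / (1 + exp(−a(θ − b)))
P_1 = 1/(1+e^{-1.3720}) = 0.7977
P_2 = 1/(1+e^{-1.4140}) = 0.8044
L = (1−P_1) × P_2 = 0.2023 × 0.8044 = 0.16273

0.163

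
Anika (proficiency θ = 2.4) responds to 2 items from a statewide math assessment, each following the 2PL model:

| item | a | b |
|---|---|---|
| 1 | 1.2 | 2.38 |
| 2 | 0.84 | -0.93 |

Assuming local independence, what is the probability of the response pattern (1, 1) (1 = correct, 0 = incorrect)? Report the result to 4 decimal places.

0.4769

P(θ) = 1 / (1 + exp(−a(θ − b)))
P_1 = 1/(1+e^{-0.0240}) = 0.5060
P_2 = 1/(1+e^{-2.7972}) = 0.9425
L = P_1 × P_2 = 0.5060 × 0.9425 = 0.47692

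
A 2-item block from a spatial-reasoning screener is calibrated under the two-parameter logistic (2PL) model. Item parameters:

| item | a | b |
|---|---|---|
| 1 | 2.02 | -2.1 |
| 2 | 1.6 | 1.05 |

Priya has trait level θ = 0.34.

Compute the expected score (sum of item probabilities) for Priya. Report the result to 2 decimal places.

P(θ) = 1 / (1 + exp(−a(θ − b)))
P_1 = 1/(1+e^{-4.9288}) = 0.9928
P_2 = 1/(1+e^{1.1360}) = 0.2431
E[score] = 0.9928 + 0.2431 = 1.2359

1.24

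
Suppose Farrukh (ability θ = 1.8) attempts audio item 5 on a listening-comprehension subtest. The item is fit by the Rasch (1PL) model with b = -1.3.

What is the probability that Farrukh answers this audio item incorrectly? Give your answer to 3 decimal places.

P(θ) = 1 / (1 + exp(−(θ − b)))
Exponent: (1.8 − (-1.3)) = 3.1000
1/(1 + e^{-3.1000}) = 0.9569
P = 0.9569
P(incorrect) = 1 − 0.9569 = 0.0431

0.043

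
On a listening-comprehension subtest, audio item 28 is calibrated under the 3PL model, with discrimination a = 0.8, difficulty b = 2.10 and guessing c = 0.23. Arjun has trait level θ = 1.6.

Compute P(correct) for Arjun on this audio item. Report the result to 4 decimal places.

0.5390

P(θ) = c + (1 − c) · 1 / (1 + exp(−a(θ − b)))
Exponent: 0.8 × (1.6 − 2.10) = -0.4000
1/(1 + e^{0.4000}) = 0.4013
P = 0.23 + 0.77 × 0.4013 = 0.5390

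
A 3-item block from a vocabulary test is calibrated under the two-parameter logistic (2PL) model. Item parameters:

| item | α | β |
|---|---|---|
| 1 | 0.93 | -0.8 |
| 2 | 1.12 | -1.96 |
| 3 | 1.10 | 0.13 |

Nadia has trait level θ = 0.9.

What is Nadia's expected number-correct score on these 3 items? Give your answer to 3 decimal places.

P(θ) = 1 / (1 + exp(−α(θ − β)))
P_1 = 1/(1+e^{-1.5810}) = 0.8293
P_2 = 1/(1+e^{-3.2032}) = 0.9610
P_3 = 1/(1+e^{-0.8470}) = 0.6999
E[score] = 0.8293 + 0.9610 + 0.6999 = 2.4902

2.490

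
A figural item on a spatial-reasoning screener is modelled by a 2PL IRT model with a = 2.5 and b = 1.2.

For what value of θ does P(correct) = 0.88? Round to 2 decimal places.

P(θ) = 1 / (1 + exp(−a(θ − b)))
logit = ln(0.8800/0.1200) = 1.9924
θ = b + logit/(a) = 1.2 + 1.9924/2.5000 = 1.9970

2.00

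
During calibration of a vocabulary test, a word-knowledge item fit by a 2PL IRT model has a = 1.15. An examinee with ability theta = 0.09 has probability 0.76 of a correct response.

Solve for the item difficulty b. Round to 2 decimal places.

P(theta) = 1 / (1 + exp(−a(theta − b)))
logit(0.76) = ln(0.76/0.24) = 1.1527
b = theta − logit/(a) = 0.09 − 1.1527/1.1500 = -0.9123

-0.91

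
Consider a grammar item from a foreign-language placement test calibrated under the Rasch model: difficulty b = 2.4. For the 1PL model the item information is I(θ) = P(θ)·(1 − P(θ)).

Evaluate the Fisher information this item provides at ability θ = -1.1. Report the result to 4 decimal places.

P = 1/(1+e^{3.5000}) = 0.0293
P(1−P) = 0.0293 × 0.9707 = 0.0285
I = P(1−P) = 0.02845

0.0285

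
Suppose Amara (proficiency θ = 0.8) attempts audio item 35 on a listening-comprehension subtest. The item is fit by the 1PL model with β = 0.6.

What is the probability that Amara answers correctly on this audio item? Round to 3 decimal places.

P(θ) = 1 / (1 + exp(−(θ − β)))
Exponent: (0.8 − 0.6) = 0.2000
1/(1 + e^{-0.2000}) = 0.5498
P = 0.5498

0.550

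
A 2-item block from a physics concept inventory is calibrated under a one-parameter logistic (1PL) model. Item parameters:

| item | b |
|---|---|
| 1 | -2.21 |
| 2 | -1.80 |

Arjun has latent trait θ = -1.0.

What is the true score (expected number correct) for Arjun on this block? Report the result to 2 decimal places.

1.46

P(θ) = 1 / (1 + exp(−(θ − b)))
P_1 = 1/(1+e^{-1.2100}) = 0.7703
P_2 = 1/(1+e^{-0.8000}) = 0.6900
E[score] = 0.7703 + 0.6900 = 1.4603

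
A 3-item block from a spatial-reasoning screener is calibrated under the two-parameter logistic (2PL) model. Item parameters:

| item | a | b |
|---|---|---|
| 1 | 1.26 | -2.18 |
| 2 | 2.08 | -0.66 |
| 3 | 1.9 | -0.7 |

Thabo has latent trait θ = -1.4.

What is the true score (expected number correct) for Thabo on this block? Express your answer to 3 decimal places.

1.113

P(θ) = 1 / (1 + exp(−a(θ − b)))
P_1 = 1/(1+e^{-0.9828}) = 0.7277
P_2 = 1/(1+e^{1.5392}) = 0.1767
P_3 = 1/(1+e^{1.3300}) = 0.2092
E[score] = 0.7277 + 0.1767 + 0.2092 = 1.1135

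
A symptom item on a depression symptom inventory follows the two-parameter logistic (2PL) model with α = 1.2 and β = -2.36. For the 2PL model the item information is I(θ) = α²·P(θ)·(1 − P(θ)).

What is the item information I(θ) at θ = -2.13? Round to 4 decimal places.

P = 1/(1+e^{-0.2760}) = 0.5686
P(1−P) = 0.5686 × 0.4314 = 0.2453
I = α² × P(1−P) = 1.2² × 0.2453 = 0.35323

0.3532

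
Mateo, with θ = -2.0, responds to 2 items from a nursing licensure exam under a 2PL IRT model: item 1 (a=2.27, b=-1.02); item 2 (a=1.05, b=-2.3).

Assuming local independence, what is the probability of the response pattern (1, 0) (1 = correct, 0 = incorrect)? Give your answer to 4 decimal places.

0.0412

P(θ) = 1 / (1 + exp(−a(θ − b)))
P_1 = 1/(1+e^{2.2246}) = 0.0976
P_2 = 1/(1+e^{-0.3150}) = 0.5781
L = P_1 × (1−P_2) = 0.0976 × 0.4219 = 0.04116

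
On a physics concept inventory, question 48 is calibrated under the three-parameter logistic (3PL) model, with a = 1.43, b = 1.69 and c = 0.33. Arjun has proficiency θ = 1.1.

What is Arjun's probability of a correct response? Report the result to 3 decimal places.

0.532

P(θ) = c + (1 − c) · 1 / (1 + exp(−a(θ − b)))
Exponent: 1.43 × (1.1 − 1.69) = -0.8437
1/(1 + e^{0.8437}) = 0.3008
P = 0.33 + 0.67 × 0.3008 = 0.5315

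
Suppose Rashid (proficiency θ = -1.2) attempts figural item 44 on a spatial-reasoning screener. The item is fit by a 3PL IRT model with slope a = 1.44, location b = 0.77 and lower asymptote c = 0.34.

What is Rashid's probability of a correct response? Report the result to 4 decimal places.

0.3765

P(θ) = c + (1 − c) · 1 / (1 + exp(−a(θ − b)))
Exponent: 1.44 × (-1.2 − 0.77) = -2.8368
1/(1 + e^{2.8368}) = 0.0554
P = 0.34 + 0.66 × 0.0554 = 0.3765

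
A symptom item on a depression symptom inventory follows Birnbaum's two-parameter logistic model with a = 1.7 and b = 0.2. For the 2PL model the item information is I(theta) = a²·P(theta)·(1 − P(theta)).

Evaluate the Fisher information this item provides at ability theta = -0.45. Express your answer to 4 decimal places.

P = 1/(1+e^{1.1050}) = 0.2488
P(1−P) = 0.2488 × 0.7512 = 0.1869
I = a² × P(1−P) = 1.7² × 0.1869 = 0.54014

0.5401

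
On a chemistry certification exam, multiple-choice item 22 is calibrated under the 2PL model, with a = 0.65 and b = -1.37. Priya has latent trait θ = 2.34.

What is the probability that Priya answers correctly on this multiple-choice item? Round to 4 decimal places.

P(θ) = 1 / (1 + exp(−a(θ − b)))
Exponent: 0.65 × (2.34 − (-1.37)) = 2.4115
1/(1 + e^{-2.4115}) = 0.9177

0.9177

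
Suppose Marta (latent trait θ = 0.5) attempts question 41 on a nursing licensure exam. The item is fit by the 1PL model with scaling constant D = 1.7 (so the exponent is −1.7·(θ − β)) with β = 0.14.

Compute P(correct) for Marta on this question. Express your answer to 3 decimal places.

P(θ) = 1 / (1 + exp(−D·(θ − β)))
Exponent: 1.7 × (0.5 − 0.14) = 0.6120
1/(1 + e^{-0.6120}) = 0.6484
P = 0.6484

0.648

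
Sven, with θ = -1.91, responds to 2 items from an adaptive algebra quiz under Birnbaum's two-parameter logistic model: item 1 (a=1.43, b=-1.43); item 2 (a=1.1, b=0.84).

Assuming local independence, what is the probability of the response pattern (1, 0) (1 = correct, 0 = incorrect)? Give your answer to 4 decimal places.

0.3193

P(θ) = 1 / (1 + exp(−a(θ − b)))
P_1 = 1/(1+e^{0.6864}) = 0.3348
P_2 = 1/(1+e^{3.0250}) = 0.0463
L = P_1 × (1−P_2) = 0.3348 × 0.9537 = 0.31933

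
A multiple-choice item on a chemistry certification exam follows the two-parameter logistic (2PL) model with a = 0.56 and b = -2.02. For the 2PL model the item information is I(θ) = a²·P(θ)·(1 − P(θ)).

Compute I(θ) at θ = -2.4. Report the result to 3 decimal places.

0.078

P = 1/(1+e^{0.2128}) = 0.4470
P(1−P) = 0.4470 × 0.5530 = 0.2472
I = a² × P(1−P) = 0.56² × 0.2472 = 0.07752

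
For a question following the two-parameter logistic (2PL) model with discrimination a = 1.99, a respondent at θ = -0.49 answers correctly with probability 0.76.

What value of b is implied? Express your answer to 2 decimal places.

-1.07

P(θ) = 1 / (1 + exp(−a(θ − b)))
logit(0.76) = ln(0.76/0.24) = 1.1527
b = θ − logit/(a) = -0.49 − 1.1527/1.9900 = -1.0692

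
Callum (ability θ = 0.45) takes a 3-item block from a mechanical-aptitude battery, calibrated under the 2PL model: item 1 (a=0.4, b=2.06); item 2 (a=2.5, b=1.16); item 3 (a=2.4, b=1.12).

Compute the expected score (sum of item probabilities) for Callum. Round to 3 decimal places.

P(θ) = 1 / (1 + exp(−a(θ − b)))
P_1 = 1/(1+e^{0.6440}) = 0.3443
P_2 = 1/(1+e^{1.7750}) = 0.1449
P_3 = 1/(1+e^{1.6080}) = 0.1669
E[score] = 0.3443 + 0.1449 + 0.1669 = 0.6561

0.656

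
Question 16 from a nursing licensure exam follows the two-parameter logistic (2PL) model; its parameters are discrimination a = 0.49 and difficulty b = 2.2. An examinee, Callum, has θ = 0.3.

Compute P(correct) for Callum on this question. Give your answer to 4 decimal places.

0.2827

P(θ) = 1 / (1 + exp(−a(θ − b)))
Exponent: 0.49 × (0.3 − 2.2) = -0.9310
1/(1 + e^{0.9310}) = 0.2827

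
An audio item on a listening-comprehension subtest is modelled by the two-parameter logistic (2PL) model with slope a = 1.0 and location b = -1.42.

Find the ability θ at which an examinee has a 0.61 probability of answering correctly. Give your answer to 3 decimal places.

-0.973

P(θ) = 1 / (1 + exp(−a(θ − b)))
logit = ln(0.6100/0.3900) = 0.4473
θ = b + logit/(a) = -1.42 + 0.4473/1.0000 = -0.9727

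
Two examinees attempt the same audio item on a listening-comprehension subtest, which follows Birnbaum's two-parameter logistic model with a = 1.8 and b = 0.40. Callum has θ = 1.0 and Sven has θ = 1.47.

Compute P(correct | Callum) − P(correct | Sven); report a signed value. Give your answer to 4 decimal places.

P(θ) = 1 / (1 + exp(−a(θ − b)))
P(Callum) = 0.7465  [exponent 1.0800]
P(Sven) = 0.8728  [exponent 1.9260]
Difference = 0.7465 − 0.8728 = -0.1263

-0.1263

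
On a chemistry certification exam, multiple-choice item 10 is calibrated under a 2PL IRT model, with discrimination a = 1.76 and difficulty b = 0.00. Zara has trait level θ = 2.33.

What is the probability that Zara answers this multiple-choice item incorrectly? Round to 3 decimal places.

P(θ) = 1 / (1 + exp(−a(θ − b)))
Exponent: 1.76 × (2.33 − 0.00) = 4.1008
1/(1 + e^{-4.1008}) = 0.9837
P(incorrect) = 1 − 0.9837 = 0.0163

0.016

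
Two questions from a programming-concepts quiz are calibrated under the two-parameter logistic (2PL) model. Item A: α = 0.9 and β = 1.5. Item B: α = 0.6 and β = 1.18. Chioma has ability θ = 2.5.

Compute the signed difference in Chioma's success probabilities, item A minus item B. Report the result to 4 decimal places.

0.0227

P(θ) = 1 / (1 + exp(−α(θ − β)))
P_A = 0.7109
P_B = 0.6883
P_A − P_B = 0.0227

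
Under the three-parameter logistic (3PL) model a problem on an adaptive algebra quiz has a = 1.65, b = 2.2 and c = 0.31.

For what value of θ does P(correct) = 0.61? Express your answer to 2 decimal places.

P(θ) = c + (1 − c) · 1 / (1 + exp(−a(θ − b)))
Remove guessing floor: (0.61 − 0.31)/(1 − 0.31) = 0.4348
logit = ln(0.4348/0.5652) = -0.2624
θ = b + logit/(a) = 2.2 + (-0.2624)/1.6500 = 2.0410

2.04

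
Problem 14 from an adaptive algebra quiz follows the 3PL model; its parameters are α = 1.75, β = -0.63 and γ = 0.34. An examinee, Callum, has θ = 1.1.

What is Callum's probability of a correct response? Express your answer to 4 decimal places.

P(θ) = γ + (1 − γ) · 1 / (1 + exp(−α(θ − β)))
Exponent: 1.75 × (1.1 − (-0.63)) = 3.0275
1/(1 + e^{-3.0275}) = 0.9538
P = 0.34 + 0.66 × 0.9538 = 0.9695

0.9695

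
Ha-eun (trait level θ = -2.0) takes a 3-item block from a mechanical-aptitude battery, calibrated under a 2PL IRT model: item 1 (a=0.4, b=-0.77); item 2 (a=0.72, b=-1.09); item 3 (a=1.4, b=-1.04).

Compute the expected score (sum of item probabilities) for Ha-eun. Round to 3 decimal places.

P(θ) = 1 / (1 + exp(−a(θ − b)))
P_1 = 1/(1+e^{0.4920}) = 0.3794
P_2 = 1/(1+e^{0.6552}) = 0.3418
P_3 = 1/(1+e^{1.3440}) = 0.2069
E[score] = 0.3794 + 0.3418 + 0.2069 = 0.9281

0.928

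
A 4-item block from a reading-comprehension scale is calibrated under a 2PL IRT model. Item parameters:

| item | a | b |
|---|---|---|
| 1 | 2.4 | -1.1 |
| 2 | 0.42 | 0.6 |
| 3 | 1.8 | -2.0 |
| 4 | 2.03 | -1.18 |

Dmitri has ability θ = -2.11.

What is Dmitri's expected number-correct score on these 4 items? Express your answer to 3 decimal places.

0.906

P(θ) = 1 / (1 + exp(−a(θ − b)))
P_1 = 1/(1+e^{2.4240}) = 0.0814
P_2 = 1/(1+e^{1.1382}) = 0.2427
P_3 = 1/(1+e^{0.1980}) = 0.4507
P_4 = 1/(1+e^{1.8879}) = 0.1315
E[score] = 0.0814 + 0.2427 + 0.4507 + 0.1315 = 0.9062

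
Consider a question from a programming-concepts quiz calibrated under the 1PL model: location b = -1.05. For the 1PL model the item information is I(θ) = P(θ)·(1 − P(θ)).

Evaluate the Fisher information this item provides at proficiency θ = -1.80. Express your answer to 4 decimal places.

0.2179

P = 1/(1+e^{0.7500}) = 0.3208
P(1−P) = 0.3208 × 0.6792 = 0.2179
I = P(1−P) = 0.21789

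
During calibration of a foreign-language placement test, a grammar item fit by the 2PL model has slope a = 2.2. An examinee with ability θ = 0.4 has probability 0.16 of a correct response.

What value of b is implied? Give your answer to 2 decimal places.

1.15

P(θ) = 1 / (1 + exp(−a(θ − b)))
logit(0.16) = ln(0.16/0.84) = -1.6582
b = θ − logit/(a) = 0.4 − (-1.6582)/2.2000 = 1.1537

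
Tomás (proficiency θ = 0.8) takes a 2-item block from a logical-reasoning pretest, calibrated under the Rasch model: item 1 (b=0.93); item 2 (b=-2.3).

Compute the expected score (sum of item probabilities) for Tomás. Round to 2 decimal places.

P(θ) = 1 / (1 + exp(−(θ − b)))
P_1 = 1/(1+e^{0.1300}) = 0.4675
P_2 = 1/(1+e^{-3.1000}) = 0.9569
E[score] = 0.4675 + 0.9569 = 1.4244

1.42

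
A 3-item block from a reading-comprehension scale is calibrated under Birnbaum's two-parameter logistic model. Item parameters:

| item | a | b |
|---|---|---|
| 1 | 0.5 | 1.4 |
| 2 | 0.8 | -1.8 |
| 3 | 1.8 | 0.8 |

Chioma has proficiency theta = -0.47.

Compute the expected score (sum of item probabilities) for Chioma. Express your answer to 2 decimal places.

1.12

P(theta) = 1 / (1 + exp(−a(theta − b)))
P_1 = 1/(1+e^{0.9350}) = 0.2819
P_2 = 1/(1+e^{-1.0640}) = 0.7435
P_3 = 1/(1+e^{2.2860}) = 0.0923
E[score] = 0.2819 + 0.7435 + 0.0923 = 1.1177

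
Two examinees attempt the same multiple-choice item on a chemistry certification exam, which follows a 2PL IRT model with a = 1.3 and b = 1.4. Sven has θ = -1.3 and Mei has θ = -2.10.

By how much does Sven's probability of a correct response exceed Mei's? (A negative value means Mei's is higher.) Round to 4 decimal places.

P(θ) = 1 / (1 + exp(−a(θ − b)))
P(Sven) = 0.0290  [exponent -3.5100]
P(Mei) = 0.0105  [exponent -4.5500]
Difference = 0.0290 − 0.0105 = 0.0186

0.0186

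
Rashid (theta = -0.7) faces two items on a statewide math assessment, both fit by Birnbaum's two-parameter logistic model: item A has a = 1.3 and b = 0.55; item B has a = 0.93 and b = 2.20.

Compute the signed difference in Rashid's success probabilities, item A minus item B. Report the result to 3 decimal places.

0.101

P(theta) = 1 / (1 + exp(−a(theta − b)))
P_A = 0.1645
P_B = 0.0632
P_A − P_B = 0.1014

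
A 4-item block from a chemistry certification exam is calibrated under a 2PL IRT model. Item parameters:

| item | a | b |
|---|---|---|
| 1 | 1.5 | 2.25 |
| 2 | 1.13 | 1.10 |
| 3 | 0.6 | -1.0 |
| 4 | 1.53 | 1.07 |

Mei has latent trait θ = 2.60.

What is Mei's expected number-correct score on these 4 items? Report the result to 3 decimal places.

3.282

P(θ) = 1 / (1 + exp(−a(θ − b)))
P_1 = 1/(1+e^{-0.5250}) = 0.6283
P_2 = 1/(1+e^{-1.6950}) = 0.8449
P_3 = 1/(1+e^{-2.1600}) = 0.8966
P_4 = 1/(1+e^{-2.3409}) = 0.9122
E[score] = 0.6283 + 0.8449 + 0.8966 + 0.9122 = 3.2820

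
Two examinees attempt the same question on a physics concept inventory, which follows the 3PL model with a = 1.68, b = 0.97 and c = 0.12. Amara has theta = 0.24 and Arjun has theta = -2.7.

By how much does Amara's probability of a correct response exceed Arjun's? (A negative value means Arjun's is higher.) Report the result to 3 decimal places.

P(theta) = c + (1 − c) · 1 / (1 + exp(−a(theta − b)))
P(Amara) = 0.3196  [exponent -1.2264]
P(Arjun) = 0.1218  [exponent -6.1656]
Difference = 0.3196 − 0.1218 = 0.1978

0.198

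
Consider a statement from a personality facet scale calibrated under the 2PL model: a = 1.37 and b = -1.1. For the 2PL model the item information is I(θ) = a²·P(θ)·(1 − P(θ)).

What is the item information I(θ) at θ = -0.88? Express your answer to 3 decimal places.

0.459

P = 1/(1+e^{-0.3014}) = 0.5748
P(1−P) = 0.5748 × 0.4252 = 0.2444
I = a² × P(1−P) = 1.37² × 0.2444 = 0.45873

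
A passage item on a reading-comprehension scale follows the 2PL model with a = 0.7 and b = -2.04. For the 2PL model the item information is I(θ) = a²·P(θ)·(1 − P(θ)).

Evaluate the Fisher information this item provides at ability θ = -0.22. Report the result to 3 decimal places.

0.084

P = 1/(1+e^{-1.2740}) = 0.7814
P(1−P) = 0.7814 × 0.2186 = 0.1708
I = a² × P(1−P) = 0.7² × 0.1708 = 0.08369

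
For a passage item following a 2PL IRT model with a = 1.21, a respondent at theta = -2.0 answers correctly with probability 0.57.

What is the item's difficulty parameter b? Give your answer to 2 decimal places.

P(theta) = 1 / (1 + exp(−a(theta − b)))
logit(0.57) = ln(0.57/0.43) = 0.2819
b = theta − logit/(a) = -2.0 − 0.2819/1.2100 = -2.2329

-2.23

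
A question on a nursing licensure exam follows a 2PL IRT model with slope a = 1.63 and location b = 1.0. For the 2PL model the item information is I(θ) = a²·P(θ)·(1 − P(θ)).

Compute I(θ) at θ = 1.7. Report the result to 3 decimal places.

0.488

P = 1/(1+e^{-1.1410}) = 0.7579
P(1−P) = 0.7579 × 0.2421 = 0.1835
I = a² × P(1−P) = 1.63² × 0.1835 = 0.48756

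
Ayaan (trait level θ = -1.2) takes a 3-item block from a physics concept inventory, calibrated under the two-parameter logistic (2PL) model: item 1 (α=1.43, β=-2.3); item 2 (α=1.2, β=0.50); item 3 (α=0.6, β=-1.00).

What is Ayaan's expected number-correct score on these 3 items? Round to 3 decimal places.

1.413

P(θ) = 1 / (1 + exp(−α(θ − β)))
P_1 = 1/(1+e^{-1.5730}) = 0.8282
P_2 = 1/(1+e^{2.0400}) = 0.1151
P_3 = 1/(1+e^{0.1200}) = 0.4700
E[score] = 0.8282 + 0.1151 + 0.4700 = 1.4133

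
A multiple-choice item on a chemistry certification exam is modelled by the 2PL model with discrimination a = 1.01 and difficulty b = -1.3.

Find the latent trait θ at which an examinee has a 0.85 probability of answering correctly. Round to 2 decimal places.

0.42

P(θ) = 1 / (1 + exp(−a(θ − b)))
logit = ln(0.8500/0.1500) = 1.7346
θ = b + logit/(a) = -1.3 + 1.7346/1.0100 = 0.4174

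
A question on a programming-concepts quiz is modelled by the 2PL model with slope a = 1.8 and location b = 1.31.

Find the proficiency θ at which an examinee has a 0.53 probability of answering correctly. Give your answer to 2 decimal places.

P(θ) = 1 / (1 + exp(−a(θ − b)))
logit = ln(0.5300/0.4700) = 0.1201
θ = b + logit/(a) = 1.31 + 0.1201/1.8000 = 1.3767

1.38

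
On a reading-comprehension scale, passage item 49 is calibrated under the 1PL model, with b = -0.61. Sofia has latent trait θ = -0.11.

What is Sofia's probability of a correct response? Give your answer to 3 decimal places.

P(θ) = 1 / (1 + exp(−(θ − b)))
Exponent: (-0.11 − (-0.61)) = 0.5000
1/(1 + e^{-0.5000}) = 0.6225
P = 0.6225

0.622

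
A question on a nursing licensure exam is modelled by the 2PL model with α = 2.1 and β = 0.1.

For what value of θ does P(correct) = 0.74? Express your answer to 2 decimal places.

0.60

P(θ) = 1 / (1 + exp(−α(θ − β)))
logit = ln(0.7400/0.2600) = 1.0460
θ = β + logit/(α) = 0.1 + 1.0460/2.1000 = 0.5981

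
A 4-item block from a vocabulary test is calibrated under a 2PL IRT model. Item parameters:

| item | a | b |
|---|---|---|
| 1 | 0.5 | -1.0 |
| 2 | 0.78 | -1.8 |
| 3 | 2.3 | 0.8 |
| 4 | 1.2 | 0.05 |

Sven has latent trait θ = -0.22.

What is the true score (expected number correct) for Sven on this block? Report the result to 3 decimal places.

P(θ) = 1 / (1 + exp(−a(θ − b)))
P_1 = 1/(1+e^{-0.3900}) = 0.5963
P_2 = 1/(1+e^{-1.2324}) = 0.7742
P_3 = 1/(1+e^{2.3460}) = 0.0874
P_4 = 1/(1+e^{0.3240}) = 0.4197
E[score] = 0.5963 + 0.7742 + 0.0874 + 0.4197 = 1.8776

1.878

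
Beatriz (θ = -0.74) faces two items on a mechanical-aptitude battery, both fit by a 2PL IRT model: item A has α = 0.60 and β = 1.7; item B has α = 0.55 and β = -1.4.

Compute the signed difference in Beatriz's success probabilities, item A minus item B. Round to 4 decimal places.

P(θ) = 1 / (1 + exp(−α(θ − β)))
P_A = 0.1879
P_B = 0.5898
P_A − P_B = -0.4019

-0.4019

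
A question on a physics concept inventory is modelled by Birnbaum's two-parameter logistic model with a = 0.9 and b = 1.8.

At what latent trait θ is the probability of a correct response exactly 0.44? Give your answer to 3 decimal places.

1.532

P(θ) = 1 / (1 + exp(−a(θ − b)))
logit = ln(0.4400/0.5600) = -0.2412
θ = b + logit/(a) = 1.8 + (-0.2412)/0.9000 = 1.5320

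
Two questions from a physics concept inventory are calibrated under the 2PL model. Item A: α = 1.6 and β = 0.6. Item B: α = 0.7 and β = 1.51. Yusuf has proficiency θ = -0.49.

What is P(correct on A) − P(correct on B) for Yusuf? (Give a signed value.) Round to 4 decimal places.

-0.0490

P(θ) = 1 / (1 + exp(−α(θ − β)))
P_A = 0.1488
P_B = 0.1978
P_A − P_B = -0.0490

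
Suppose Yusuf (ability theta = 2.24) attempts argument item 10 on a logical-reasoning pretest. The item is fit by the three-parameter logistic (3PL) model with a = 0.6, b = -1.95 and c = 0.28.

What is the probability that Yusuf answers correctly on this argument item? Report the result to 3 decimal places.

P(theta) = c + (1 − c) · 1 / (1 + exp(−a(theta − b)))
Exponent: 0.6 × (2.24 − (-1.95)) = 2.5140
1/(1 + e^{-2.5140}) = 0.9251
P = 0.28 + 0.72 × 0.9251 = 0.9461

0.946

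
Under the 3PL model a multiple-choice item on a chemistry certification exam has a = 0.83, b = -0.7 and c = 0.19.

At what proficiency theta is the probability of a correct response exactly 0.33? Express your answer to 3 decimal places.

-2.586

P(theta) = c + (1 − c) · 1 / (1 + exp(−a(theta − b)))
Remove guessing floor: (0.33 − 0.19)/(1 − 0.19) = 0.1728
logit = ln(0.1728/0.8272) = -1.5656
theta = b + logit/(a) = -0.7 + (-1.5656)/0.8300 = -2.5863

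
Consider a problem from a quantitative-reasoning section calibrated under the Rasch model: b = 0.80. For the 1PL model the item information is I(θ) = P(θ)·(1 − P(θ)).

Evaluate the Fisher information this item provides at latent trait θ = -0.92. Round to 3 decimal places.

P = 1/(1+e^{1.7200}) = 0.1519
P(1−P) = 0.1519 × 0.8481 = 0.1288
I = P(1−P) = 0.12881

0.129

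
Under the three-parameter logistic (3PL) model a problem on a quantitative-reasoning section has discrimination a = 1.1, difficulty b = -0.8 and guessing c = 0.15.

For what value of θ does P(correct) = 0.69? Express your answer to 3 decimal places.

P(θ) = c + (1 − c) · 1 / (1 + exp(−a(θ − b)))
Remove guessing floor: (0.69 − 0.15)/(1 − 0.15) = 0.6353
logit = ln(0.6353/0.3647) = 0.5550
θ = b + logit/(a) = -0.8 + 0.5550/1.1000 = -0.2955

-0.295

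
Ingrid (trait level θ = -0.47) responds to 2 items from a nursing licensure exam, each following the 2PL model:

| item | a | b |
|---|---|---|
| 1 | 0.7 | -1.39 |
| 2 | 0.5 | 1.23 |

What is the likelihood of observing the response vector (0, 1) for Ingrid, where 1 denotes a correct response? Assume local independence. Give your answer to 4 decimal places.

0.1031

P(θ) = 1 / (1 + exp(−a(θ − b)))
P_1 = 1/(1+e^{-0.6440}) = 0.6557
P_2 = 1/(1+e^{0.8500}) = 0.2994
L = (1−P_1) × P_2 = 0.3443 × 0.2994 = 0.10311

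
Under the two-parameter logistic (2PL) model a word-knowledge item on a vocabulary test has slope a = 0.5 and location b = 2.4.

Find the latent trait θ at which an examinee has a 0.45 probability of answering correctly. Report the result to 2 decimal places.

P(θ) = 1 / (1 + exp(−a(θ − b)))
logit = ln(0.4500/0.5500) = -0.2007
θ = b + logit/(a) = 2.4 + (-0.2007)/0.5000 = 1.9987

2.00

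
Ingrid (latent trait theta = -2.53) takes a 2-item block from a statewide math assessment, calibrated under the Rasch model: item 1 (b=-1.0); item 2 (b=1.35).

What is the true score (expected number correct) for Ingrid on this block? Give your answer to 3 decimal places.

0.198

P(theta) = 1 / (1 + exp(−(theta − b)))
P_1 = 1/(1+e^{1.5300}) = 0.1780
P_2 = 1/(1+e^{3.8800}) = 0.0202
E[score] = 0.1780 + 0.0202 = 0.1982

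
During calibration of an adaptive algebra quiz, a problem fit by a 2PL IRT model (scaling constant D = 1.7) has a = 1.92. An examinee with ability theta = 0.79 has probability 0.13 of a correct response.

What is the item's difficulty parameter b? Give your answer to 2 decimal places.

1.37

P(theta) = 1 / (1 + exp(−D·a(theta − b)))
logit(0.13) = ln(0.13/0.87) = -1.9010
b = theta − logit/(1.7·a) = 0.79 − (-1.9010)/3.2640 = 1.3724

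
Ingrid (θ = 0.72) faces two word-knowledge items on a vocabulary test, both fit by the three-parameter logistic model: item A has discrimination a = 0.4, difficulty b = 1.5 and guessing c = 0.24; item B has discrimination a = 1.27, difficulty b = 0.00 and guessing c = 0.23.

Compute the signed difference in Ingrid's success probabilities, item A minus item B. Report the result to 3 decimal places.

P(θ) = c + (1 − c) · 1 / (1 + exp(−a(θ − b)))
P_A = 0.5612
P_B = 0.7797
P_A − P_B = -0.2185

-0.219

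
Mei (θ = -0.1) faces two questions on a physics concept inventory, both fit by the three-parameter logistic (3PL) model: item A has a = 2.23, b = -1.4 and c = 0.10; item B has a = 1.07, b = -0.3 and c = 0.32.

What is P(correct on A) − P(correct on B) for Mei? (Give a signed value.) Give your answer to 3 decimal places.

0.257

P(θ) = c + (1 − c) · 1 / (1 + exp(−a(θ − b)))
P_A = 0.9530
P_B = 0.6962
P_A − P_B = 0.2568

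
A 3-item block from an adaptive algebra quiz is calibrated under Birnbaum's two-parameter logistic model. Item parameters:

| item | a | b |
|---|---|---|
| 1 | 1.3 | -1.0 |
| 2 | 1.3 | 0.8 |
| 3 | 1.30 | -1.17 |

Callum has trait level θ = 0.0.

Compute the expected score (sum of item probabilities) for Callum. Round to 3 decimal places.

1.868

P(θ) = 1 / (1 + exp(−a(θ − b)))
P_1 = 1/(1+e^{-1.3000}) = 0.7858
P_2 = 1/(1+e^{1.0400}) = 0.2611
P_3 = 1/(1+e^{-1.5210}) = 0.8207
E[score] = 0.7858 + 0.2611 + 0.8207 = 1.8677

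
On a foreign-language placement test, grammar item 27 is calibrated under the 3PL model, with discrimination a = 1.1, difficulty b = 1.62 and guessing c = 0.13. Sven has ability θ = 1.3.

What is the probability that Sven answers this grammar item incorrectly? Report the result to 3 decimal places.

0.511

P(θ) = c + (1 − c) · 1 / (1 + exp(−a(θ − b)))
Exponent: 1.1 × (1.3 − 1.62) = -0.3520
1/(1 + e^{0.3520}) = 0.4129
P = 0.13 + 0.87 × 0.4129 = 0.4892
P(incorrect) = 1 − 0.4892 = 0.5108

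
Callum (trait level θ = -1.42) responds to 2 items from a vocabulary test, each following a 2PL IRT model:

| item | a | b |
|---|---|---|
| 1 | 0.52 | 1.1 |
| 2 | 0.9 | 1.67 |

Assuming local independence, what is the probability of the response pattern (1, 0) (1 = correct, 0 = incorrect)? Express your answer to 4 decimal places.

P(θ) = 1 / (1 + exp(−a(θ − b)))
P_1 = 1/(1+e^{1.3104}) = 0.2124
P_2 = 1/(1+e^{2.7810}) = 0.0584
L = P_1 × (1−P_2) = 0.2124 × 0.9416 = 0.20002

0.2000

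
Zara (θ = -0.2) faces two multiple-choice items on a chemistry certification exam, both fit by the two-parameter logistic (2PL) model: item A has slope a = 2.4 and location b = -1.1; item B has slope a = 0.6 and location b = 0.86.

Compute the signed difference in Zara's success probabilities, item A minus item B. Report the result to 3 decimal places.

0.550

P(θ) = 1 / (1 + exp(−a(θ − b)))
P_A = 0.8966
P_B = 0.3462
P_A − P_B = 0.5504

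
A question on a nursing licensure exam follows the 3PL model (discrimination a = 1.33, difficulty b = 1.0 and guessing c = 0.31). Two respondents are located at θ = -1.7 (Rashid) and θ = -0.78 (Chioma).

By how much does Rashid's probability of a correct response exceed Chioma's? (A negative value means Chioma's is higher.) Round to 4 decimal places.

P(θ) = c + (1 − c) · 1 / (1 + exp(−a(θ − b)))
P(Rashid) = 0.3285  [exponent -3.5910]
P(Chioma) = 0.3691  [exponent -2.3674]
Difference = 0.3285 − 0.3691 = -0.0406

-0.0406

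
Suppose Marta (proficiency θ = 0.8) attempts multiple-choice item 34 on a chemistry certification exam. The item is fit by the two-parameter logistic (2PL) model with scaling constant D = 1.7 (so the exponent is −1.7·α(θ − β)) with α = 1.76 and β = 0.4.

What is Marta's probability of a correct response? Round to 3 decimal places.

P(θ) = 1 / (1 + exp(−D·α(θ − β)))
Exponent: 1.7 × 1.76 × (0.8 − 0.4) = 1.1968
1/(1 + e^{-1.1968}) = 0.7680
P = 0.7680

0.768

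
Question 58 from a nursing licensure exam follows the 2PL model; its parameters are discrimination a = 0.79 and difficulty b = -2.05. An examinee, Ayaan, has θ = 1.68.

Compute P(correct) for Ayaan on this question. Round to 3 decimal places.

0.950

P(θ) = 1 / (1 + exp(−a(θ − b)))
Exponent: 0.79 × (1.68 − (-2.05)) = 2.9467
1/(1 + e^{-2.9467}) = 0.9501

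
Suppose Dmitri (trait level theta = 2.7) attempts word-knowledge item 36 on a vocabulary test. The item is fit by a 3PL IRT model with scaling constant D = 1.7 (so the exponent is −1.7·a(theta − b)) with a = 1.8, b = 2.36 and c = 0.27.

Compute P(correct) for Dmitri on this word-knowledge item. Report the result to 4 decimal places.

0.8094

P(theta) = c + (1 − c) · 1 / (1 + exp(−D·a(theta − b)))
Exponent: 1.7 × 1.8 × (2.7 − 2.36) = 1.0404
1/(1 + e^{-1.0404}) = 0.7389
P = 0.27 + 0.73 × 0.7389 = 0.8094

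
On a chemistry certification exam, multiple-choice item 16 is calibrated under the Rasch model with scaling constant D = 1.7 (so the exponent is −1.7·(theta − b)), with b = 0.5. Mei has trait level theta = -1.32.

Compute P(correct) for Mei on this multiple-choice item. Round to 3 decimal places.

P(theta) = 1 / (1 + exp(−D·(theta − b)))
Exponent: 1.7 × (-1.32 − 0.5) = -3.0940
1/(1 + e^{3.0940}) = 0.0434
P = 0.0434

0.043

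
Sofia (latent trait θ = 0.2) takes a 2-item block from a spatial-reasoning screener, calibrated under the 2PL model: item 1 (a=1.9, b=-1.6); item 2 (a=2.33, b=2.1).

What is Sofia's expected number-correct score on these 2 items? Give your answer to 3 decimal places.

P(θ) = 1 / (1 + exp(−a(θ − b)))
P_1 = 1/(1+e^{-3.4200}) = 0.9683
P_2 = 1/(1+e^{4.4270}) = 0.0118
E[score] = 0.9683 + 0.0118 = 0.9801

0.980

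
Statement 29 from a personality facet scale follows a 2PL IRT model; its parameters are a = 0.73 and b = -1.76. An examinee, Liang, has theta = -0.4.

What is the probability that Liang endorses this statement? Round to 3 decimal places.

0.730

P(theta) = 1 / (1 + exp(−a(theta − b)))
Exponent: 0.73 × (-0.4 − (-1.76)) = 0.9928
1/(1 + e^{-0.9928}) = 0.7296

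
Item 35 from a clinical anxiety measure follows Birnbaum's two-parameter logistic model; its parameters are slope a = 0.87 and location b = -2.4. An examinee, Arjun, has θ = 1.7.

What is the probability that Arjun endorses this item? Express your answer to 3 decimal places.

P(θ) = 1 / (1 + exp(−a(θ − b)))
Exponent: 0.87 × (1.7 − (-2.4)) = 3.5670
1/(1 + e^{-3.5670}) = 0.9725

0.973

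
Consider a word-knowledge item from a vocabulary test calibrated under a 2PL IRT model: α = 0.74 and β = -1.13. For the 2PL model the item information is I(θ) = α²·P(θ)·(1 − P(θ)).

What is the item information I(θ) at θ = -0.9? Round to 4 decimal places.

P = 1/(1+e^{-0.1702}) = 0.5424
P(1−P) = 0.5424 × 0.4576 = 0.2482
I = α² × P(1−P) = 0.74² × 0.2482 = 0.13591

0.1359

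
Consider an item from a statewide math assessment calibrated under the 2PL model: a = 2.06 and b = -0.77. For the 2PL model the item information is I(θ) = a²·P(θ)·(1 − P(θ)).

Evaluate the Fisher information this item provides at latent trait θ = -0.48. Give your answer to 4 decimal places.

P = 1/(1+e^{-0.5974}) = 0.6451
P(1−P) = 0.6451 × 0.3549 = 0.2290
I = a² × P(1−P) = 2.06² × 0.2290 = 0.97160

0.9716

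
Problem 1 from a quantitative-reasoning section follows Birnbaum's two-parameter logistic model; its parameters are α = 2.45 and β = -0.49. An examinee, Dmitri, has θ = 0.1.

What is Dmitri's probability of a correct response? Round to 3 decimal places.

P(θ) = 1 / (1 + exp(−α(θ − β)))
Exponent: 2.45 × (0.1 − (-0.49)) = 1.4455
1/(1 + e^{-1.4455}) = 0.8093

0.809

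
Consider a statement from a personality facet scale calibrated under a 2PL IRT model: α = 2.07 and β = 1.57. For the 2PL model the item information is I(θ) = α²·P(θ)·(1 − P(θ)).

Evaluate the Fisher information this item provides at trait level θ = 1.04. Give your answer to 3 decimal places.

0.804

P = 1/(1+e^{1.0971}) = 0.2503
P(1−P) = 0.2503 × 0.7497 = 0.1876
I = α² × P(1−P) = 2.07² × 0.1876 = 0.80403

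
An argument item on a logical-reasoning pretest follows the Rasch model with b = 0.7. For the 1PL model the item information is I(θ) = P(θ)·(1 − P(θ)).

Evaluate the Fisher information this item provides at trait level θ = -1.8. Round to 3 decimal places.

0.070

P = 1/(1+e^{2.5000}) = 0.0759
P(1−P) = 0.0759 × 0.9241 = 0.0701
I = P(1−P) = 0.07010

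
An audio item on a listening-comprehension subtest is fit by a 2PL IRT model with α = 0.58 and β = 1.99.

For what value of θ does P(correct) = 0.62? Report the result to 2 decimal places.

P(θ) = 1 / (1 + exp(−α(θ − β)))
logit = ln(0.6200/0.3800) = 0.4895
θ = β + logit/(α) = 1.99 + 0.4895/0.5800 = 2.8340

2.83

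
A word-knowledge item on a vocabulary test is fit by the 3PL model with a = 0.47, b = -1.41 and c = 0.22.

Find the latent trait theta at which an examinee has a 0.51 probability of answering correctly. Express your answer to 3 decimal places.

P(theta) = c + (1 − c) · 1 / (1 + exp(−a(theta − b)))
Remove guessing floor: (0.51 − 0.22)/(1 − 0.22) = 0.3718
logit = ln(0.3718/0.6282) = -0.5245
theta = b + logit/(a) = -1.41 + (-0.5245)/0.4700 = -2.5260

-2.526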